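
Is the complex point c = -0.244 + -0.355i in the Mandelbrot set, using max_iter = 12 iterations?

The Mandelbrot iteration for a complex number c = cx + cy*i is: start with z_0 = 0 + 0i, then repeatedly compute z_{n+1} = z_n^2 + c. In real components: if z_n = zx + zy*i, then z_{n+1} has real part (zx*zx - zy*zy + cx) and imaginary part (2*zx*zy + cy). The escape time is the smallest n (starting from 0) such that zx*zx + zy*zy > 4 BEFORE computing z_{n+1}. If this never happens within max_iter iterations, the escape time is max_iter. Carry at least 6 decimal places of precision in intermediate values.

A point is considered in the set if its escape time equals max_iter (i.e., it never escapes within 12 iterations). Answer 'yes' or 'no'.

z_0 = 0 + 0i, c = -0.2440 + -0.3550i
Iter 1: z = -0.2440 + -0.3550i, |z|^2 = 0.1856
Iter 2: z = -0.3105 + -0.1818i, |z|^2 = 0.1294
Iter 3: z = -0.1806 + -0.2421i, |z|^2 = 0.0913
Iter 4: z = -0.2700 + -0.2675i, |z|^2 = 0.1445
Iter 5: z = -0.2427 + -0.2105i, |z|^2 = 0.1032
Iter 6: z = -0.2294 + -0.2528i, |z|^2 = 0.1166
Iter 7: z = -0.2553 + -0.2390i, |z|^2 = 0.1223
Iter 8: z = -0.2359 + -0.2330i, |z|^2 = 0.1100
Iter 9: z = -0.2426 + -0.2451i, |z|^2 = 0.1189
Iter 10: z = -0.2452 + -0.2361i, |z|^2 = 0.1159
Iter 11: z = -0.2396 + -0.2392i, |z|^2 = 0.1146
Did not escape in 12 iterations → in set

Answer: yes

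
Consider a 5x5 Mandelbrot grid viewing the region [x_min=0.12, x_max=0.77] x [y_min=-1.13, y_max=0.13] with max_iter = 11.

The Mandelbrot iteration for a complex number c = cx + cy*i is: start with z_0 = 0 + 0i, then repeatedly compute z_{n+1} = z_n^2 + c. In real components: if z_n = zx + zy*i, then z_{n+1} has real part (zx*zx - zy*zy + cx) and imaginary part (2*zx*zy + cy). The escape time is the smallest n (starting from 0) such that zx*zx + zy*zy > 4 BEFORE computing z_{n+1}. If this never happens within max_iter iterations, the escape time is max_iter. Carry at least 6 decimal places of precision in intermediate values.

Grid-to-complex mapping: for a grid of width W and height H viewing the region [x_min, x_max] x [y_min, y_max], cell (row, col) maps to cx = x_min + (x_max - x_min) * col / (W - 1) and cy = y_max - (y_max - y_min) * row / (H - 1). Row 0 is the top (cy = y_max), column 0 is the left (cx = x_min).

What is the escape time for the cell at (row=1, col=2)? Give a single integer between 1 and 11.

Answer: 7

Derivation:
z_0 = 0 + 0i, c = 0.4450 + -0.1850i
Iter 1: z = 0.4450 + -0.1850i, |z|^2 = 0.2322
Iter 2: z = 0.6088 + -0.3496i, |z|^2 = 0.4929
Iter 3: z = 0.6934 + -0.6107i, |z|^2 = 0.8538
Iter 4: z = 0.5528 + -1.0319i, |z|^2 = 1.3705
Iter 5: z = -0.3143 + -1.3259i, |z|^2 = 1.8568
Iter 6: z = -1.2142 + 0.6486i, |z|^2 = 1.8948
Iter 7: z = 1.4986 + -1.7599i, |z|^2 = 5.3429
Escaped at iteration 7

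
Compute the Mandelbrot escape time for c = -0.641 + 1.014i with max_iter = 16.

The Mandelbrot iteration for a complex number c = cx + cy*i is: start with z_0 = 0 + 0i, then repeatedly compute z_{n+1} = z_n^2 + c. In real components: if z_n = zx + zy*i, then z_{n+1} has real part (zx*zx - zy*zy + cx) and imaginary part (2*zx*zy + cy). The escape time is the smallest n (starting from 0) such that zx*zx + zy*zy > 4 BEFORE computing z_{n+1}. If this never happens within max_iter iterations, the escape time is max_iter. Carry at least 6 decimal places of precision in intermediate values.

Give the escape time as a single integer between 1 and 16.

z_0 = 0 + 0i, c = -0.6410 + 1.0140i
Iter 1: z = -0.6410 + 1.0140i, |z|^2 = 1.4391
Iter 2: z = -1.2583 + -0.2859i, |z|^2 = 1.6651
Iter 3: z = 0.8606 + 1.7336i, |z|^2 = 3.7461
Iter 4: z = -2.9058 + 3.9979i, |z|^2 = 24.4270
Escaped at iteration 4

Answer: 4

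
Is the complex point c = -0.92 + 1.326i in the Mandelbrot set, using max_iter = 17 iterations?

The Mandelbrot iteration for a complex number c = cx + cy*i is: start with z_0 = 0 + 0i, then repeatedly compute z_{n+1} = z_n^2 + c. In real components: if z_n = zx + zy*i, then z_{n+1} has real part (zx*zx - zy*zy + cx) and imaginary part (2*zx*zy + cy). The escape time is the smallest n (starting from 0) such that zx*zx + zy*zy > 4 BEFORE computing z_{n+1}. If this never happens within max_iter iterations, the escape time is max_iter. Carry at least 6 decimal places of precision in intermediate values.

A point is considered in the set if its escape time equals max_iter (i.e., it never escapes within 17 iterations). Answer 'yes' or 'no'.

z_0 = 0 + 0i, c = -0.9200 + 1.3260i
Iter 1: z = -0.9200 + 1.3260i, |z|^2 = 2.6047
Iter 2: z = -1.8319 + -1.1138i, |z|^2 = 4.5964
Escaped at iteration 2

Answer: no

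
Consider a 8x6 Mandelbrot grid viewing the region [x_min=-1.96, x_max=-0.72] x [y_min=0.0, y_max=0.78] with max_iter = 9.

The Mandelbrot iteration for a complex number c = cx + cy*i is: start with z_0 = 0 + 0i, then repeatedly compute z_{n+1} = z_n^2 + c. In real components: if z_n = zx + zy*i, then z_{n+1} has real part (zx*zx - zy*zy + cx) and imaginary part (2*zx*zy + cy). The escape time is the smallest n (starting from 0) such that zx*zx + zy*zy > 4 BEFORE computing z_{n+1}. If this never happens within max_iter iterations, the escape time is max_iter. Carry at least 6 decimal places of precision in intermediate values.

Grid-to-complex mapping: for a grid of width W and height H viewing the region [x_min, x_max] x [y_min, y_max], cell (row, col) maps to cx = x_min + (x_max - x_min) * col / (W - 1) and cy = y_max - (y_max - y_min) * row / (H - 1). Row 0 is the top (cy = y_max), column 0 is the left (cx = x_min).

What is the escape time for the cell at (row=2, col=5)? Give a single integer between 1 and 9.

z_0 = 0 + 0i, c = -1.0743 + 0.4680i
Iter 1: z = -1.0743 + 0.4680i, |z|^2 = 1.3731
Iter 2: z = -0.1392 + -0.5375i, |z|^2 = 0.3083
Iter 3: z = -1.3438 + 0.6177i, |z|^2 = 2.1874
Iter 4: z = 0.3501 + -1.1921i, |z|^2 = 1.5437
Iter 5: z = -2.3728 + -0.3667i, |z|^2 = 5.7648
Escaped at iteration 5

Answer: 5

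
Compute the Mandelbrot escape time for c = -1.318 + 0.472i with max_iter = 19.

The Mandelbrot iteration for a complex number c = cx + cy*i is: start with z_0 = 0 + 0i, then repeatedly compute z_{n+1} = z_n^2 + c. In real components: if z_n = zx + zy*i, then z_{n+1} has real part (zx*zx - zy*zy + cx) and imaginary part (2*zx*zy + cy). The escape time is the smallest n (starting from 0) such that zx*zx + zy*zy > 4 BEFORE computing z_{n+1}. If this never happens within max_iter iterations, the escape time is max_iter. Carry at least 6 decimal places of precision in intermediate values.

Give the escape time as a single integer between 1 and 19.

z_0 = 0 + 0i, c = -1.3180 + 0.4720i
Iter 1: z = -1.3180 + 0.4720i, |z|^2 = 1.9599
Iter 2: z = 0.1963 + -0.7722i, |z|^2 = 0.6348
Iter 3: z = -1.8757 + 0.1688i, |z|^2 = 3.5469
Iter 4: z = 2.1719 + -0.1612i, |z|^2 = 4.7430
Escaped at iteration 4

Answer: 4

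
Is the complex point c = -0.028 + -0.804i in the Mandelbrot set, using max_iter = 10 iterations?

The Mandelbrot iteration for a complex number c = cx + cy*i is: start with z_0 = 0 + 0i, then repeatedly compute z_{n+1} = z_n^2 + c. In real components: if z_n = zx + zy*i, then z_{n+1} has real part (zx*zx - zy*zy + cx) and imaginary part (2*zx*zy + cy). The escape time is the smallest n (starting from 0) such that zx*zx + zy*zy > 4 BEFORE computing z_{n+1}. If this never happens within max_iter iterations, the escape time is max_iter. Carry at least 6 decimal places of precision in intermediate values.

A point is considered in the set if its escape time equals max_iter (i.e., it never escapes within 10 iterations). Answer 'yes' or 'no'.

z_0 = 0 + 0i, c = -0.0280 + -0.8040i
Iter 1: z = -0.0280 + -0.8040i, |z|^2 = 0.6472
Iter 2: z = -0.6736 + -0.7590i, |z|^2 = 1.0298
Iter 3: z = -0.1503 + 0.2185i, |z|^2 = 0.0703
Iter 4: z = -0.0532 + -0.8697i, |z|^2 = 0.7592
Iter 5: z = -0.7815 + -0.7115i, |z|^2 = 1.1170
Iter 6: z = 0.0765 + 0.3081i, |z|^2 = 0.1008
Iter 7: z = -0.1171 + -0.7568i, |z|^2 = 0.5865
Iter 8: z = -0.5871 + -0.6268i, |z|^2 = 0.7376
Iter 9: z = -0.0762 + -0.0680i, |z|^2 = 0.0104
Did not escape in 10 iterations → in set

Answer: yes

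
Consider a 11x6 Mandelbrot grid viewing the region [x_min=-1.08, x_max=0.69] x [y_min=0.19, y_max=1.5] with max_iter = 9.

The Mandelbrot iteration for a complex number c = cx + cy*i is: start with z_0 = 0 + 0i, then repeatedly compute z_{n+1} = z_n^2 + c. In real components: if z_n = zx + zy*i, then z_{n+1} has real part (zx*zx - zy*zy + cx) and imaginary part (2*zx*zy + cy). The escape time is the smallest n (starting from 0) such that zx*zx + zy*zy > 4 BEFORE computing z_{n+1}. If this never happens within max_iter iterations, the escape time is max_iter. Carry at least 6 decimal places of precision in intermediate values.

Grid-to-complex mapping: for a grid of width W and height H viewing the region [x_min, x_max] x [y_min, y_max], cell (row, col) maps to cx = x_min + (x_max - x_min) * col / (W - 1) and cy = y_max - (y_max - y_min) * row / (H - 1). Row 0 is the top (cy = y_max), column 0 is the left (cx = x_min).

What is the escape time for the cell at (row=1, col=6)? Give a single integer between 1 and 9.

Answer: 3

Derivation:
z_0 = 0 + 0i, c = -0.0180 + 1.2380i
Iter 1: z = -0.0180 + 1.2380i, |z|^2 = 1.5330
Iter 2: z = -1.5503 + 1.1934i, |z|^2 = 3.8278
Iter 3: z = 0.9612 + -2.4624i, |z|^2 = 6.9874
Escaped at iteration 3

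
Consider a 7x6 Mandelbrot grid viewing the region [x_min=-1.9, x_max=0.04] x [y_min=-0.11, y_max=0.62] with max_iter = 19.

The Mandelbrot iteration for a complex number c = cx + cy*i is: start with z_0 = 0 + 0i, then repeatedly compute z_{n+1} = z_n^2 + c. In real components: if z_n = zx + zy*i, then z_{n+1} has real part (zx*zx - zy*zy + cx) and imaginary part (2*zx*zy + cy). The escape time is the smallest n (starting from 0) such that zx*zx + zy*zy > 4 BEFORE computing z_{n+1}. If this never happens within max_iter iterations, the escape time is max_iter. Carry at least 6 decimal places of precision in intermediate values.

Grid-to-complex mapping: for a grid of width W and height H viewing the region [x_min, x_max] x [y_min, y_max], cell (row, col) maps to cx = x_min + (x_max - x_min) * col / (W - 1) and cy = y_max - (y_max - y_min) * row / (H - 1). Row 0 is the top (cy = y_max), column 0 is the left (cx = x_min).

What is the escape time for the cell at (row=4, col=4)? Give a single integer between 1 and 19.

z_0 = 0 + 0i, c = -0.6067 + 0.0360i
Iter 1: z = -0.6067 + 0.0360i, |z|^2 = 0.3693
Iter 2: z = -0.2399 + -0.0077i, |z|^2 = 0.0576
Iter 3: z = -0.5492 + 0.0397i, |z|^2 = 0.3032
Iter 4: z = -0.3067 + -0.0076i, |z|^2 = 0.0941
Iter 5: z = -0.5127 + 0.0407i, |z|^2 = 0.2645
Iter 6: z = -0.3455 + -0.0057i, |z|^2 = 0.1194
Iter 7: z = -0.4873 + 0.0399i, |z|^2 = 0.2391
Iter 8: z = -0.3708 + -0.0029i, |z|^2 = 0.1375
Iter 9: z = -0.4692 + 0.0382i, |z|^2 = 0.2216
Iter 10: z = -0.3880 + 0.0002i, |z|^2 = 0.1505
Iter 11: z = -0.4562 + 0.0359i, |z|^2 = 0.2094
Iter 12: z = -0.3999 + 0.0033i, |z|^2 = 0.1599
Iter 13: z = -0.4468 + 0.0334i, |z|^2 = 0.2007
Iter 14: z = -0.4082 + 0.0062i, |z|^2 = 0.1666
Iter 15: z = -0.4401 + 0.0310i, |z|^2 = 0.1946
Iter 16: z = -0.4139 + 0.0088i, |z|^2 = 0.1714
Iter 17: z = -0.4354 + 0.0288i, |z|^2 = 0.1904
Iter 18: z = -0.4179 + 0.0110i, |z|^2 = 0.1748

Answer: 19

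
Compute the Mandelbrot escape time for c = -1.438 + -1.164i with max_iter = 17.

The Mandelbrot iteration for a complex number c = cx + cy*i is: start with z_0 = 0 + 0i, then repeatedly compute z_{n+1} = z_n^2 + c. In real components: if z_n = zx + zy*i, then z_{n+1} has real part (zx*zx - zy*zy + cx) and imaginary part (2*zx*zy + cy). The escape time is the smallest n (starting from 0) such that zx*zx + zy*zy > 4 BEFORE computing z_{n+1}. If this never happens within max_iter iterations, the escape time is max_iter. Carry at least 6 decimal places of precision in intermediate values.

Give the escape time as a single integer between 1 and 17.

Answer: 2

Derivation:
z_0 = 0 + 0i, c = -1.4380 + -1.1640i
Iter 1: z = -1.4380 + -1.1640i, |z|^2 = 3.4227
Iter 2: z = -0.7251 + 2.1837i, |z|^2 = 5.2941
Escaped at iteration 2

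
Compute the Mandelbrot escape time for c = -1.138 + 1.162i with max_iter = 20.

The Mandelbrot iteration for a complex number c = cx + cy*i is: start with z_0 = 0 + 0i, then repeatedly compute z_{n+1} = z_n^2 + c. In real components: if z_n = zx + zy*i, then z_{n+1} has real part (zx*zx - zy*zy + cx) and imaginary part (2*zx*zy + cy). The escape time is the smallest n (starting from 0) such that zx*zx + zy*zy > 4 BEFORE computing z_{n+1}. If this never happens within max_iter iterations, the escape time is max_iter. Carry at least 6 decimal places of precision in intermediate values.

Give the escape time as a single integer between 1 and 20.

Answer: 3

Derivation:
z_0 = 0 + 0i, c = -1.1380 + 1.1620i
Iter 1: z = -1.1380 + 1.1620i, |z|^2 = 2.6453
Iter 2: z = -1.1932 + -1.4827i, |z|^2 = 3.6222
Iter 3: z = -1.9127 + 4.7003i, |z|^2 = 25.7517
Escaped at iteration 3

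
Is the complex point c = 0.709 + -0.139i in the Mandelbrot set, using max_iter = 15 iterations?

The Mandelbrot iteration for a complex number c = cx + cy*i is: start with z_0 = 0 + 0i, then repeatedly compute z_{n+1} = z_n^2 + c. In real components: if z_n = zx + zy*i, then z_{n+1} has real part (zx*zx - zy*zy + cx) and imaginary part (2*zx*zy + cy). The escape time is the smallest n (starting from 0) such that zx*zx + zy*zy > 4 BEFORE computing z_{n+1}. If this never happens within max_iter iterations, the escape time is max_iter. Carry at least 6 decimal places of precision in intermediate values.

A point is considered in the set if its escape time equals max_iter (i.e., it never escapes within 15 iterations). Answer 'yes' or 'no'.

z_0 = 0 + 0i, c = 0.7090 + -0.1390i
Iter 1: z = 0.7090 + -0.1390i, |z|^2 = 0.5220
Iter 2: z = 1.1924 + -0.3361i, |z|^2 = 1.5347
Iter 3: z = 2.0178 + -0.9405i, |z|^2 = 4.9559
Escaped at iteration 3

Answer: no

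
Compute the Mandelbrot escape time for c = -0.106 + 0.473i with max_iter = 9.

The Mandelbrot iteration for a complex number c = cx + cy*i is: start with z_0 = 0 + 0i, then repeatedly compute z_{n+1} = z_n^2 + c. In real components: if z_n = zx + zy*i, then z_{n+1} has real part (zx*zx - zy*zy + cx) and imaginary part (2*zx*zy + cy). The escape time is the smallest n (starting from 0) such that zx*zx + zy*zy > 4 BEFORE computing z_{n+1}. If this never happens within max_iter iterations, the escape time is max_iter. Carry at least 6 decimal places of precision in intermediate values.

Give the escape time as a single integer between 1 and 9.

z_0 = 0 + 0i, c = -0.1060 + 0.4730i
Iter 1: z = -0.1060 + 0.4730i, |z|^2 = 0.2350
Iter 2: z = -0.3185 + 0.3727i, |z|^2 = 0.2404
Iter 3: z = -0.1435 + 0.2356i, |z|^2 = 0.0761
Iter 4: z = -0.1409 + 0.4054i, |z|^2 = 0.1842
Iter 5: z = -0.2505 + 0.3588i, |z|^2 = 0.1914
Iter 6: z = -0.1720 + 0.2933i, |z|^2 = 0.1156
Iter 7: z = -0.1624 + 0.3721i, |z|^2 = 0.1649
Iter 8: z = -0.2181 + 0.3521i, |z|^2 = 0.1715

Answer: 9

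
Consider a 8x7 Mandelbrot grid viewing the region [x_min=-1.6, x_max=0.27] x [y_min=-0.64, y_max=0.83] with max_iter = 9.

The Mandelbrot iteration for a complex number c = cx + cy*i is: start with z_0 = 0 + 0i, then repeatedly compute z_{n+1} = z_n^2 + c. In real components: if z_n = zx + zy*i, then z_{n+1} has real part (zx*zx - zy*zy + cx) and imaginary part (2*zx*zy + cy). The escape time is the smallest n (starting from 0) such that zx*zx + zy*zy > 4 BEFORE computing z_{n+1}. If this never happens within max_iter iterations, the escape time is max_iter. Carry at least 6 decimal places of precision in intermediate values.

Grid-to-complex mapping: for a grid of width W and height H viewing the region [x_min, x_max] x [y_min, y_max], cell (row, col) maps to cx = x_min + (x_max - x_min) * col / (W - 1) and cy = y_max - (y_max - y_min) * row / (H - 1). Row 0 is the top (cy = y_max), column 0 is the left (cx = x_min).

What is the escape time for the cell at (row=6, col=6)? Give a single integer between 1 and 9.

Answer: 9

Derivation:
z_0 = 0 + 0i, c = 0.0029 + -0.6400i
Iter 1: z = 0.0029 + -0.6400i, |z|^2 = 0.4096
Iter 2: z = -0.4067 + -0.6437i, |z|^2 = 0.5797
Iter 3: z = -0.2460 + -0.1164i, |z|^2 = 0.0741
Iter 4: z = 0.0498 + -0.5827i, |z|^2 = 0.3421
Iter 5: z = -0.3342 + -0.6981i, |z|^2 = 0.5990
Iter 6: z = -0.3727 + -0.1734i, |z|^2 = 0.1690
Iter 7: z = 0.1117 + -0.5108i, |z|^2 = 0.2734
Iter 8: z = -0.2455 + -0.7541i, |z|^2 = 0.6290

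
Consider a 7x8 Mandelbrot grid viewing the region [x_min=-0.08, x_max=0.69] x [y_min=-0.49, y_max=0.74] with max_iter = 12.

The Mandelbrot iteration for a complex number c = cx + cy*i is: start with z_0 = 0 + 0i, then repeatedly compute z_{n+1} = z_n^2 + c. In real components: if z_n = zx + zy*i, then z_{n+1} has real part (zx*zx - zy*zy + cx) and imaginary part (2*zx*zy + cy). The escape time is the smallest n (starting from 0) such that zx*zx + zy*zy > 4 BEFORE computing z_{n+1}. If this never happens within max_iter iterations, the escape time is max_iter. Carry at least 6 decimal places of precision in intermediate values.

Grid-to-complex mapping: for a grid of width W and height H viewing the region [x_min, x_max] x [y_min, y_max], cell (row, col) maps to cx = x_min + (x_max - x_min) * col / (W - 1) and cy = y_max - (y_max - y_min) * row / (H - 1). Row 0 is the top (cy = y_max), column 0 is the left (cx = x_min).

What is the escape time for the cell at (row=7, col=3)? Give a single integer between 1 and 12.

Answer: 12

Derivation:
z_0 = 0 + 0i, c = 0.3050 + -0.4900i
Iter 1: z = 0.3050 + -0.4900i, |z|^2 = 0.3331
Iter 2: z = 0.1579 + -0.7889i, |z|^2 = 0.6473
Iter 3: z = -0.2924 + -0.7392i, |z|^2 = 0.6319
Iter 4: z = -0.1559 + -0.0577i, |z|^2 = 0.0276
Iter 5: z = 0.3260 + -0.4720i, |z|^2 = 0.3291
Iter 6: z = 0.1885 + -0.7977i, |z|^2 = 0.6719
Iter 7: z = -0.2958 + -0.7907i, |z|^2 = 0.7127
Iter 8: z = -0.2326 + -0.0222i, |z|^2 = 0.0546
Iter 9: z = 0.3586 + -0.4797i, |z|^2 = 0.3587
Iter 10: z = 0.2035 + -0.8341i, |z|^2 = 0.7371
Iter 11: z = -0.3492 + -0.8295i, |z|^2 = 0.8100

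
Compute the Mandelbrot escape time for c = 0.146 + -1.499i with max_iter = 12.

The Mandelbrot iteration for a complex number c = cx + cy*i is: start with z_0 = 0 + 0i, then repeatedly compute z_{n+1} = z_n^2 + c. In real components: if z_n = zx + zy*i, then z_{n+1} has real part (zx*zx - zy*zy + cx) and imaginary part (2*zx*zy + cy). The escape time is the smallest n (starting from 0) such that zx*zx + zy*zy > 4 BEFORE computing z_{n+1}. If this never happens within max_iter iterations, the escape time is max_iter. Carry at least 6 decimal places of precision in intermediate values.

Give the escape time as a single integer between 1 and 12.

Answer: 2

Derivation:
z_0 = 0 + 0i, c = 0.1460 + -1.4990i
Iter 1: z = 0.1460 + -1.4990i, |z|^2 = 2.2683
Iter 2: z = -2.0797 + -1.9367i, |z|^2 = 8.0759
Escaped at iteration 2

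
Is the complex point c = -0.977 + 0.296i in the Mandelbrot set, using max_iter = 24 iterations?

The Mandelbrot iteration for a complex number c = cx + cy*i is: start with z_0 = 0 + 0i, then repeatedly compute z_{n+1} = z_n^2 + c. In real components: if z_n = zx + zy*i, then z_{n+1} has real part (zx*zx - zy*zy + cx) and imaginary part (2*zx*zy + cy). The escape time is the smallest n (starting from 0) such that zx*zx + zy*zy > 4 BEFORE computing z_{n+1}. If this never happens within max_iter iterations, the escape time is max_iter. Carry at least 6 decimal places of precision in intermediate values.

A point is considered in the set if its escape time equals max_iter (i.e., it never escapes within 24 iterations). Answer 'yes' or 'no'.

z_0 = 0 + 0i, c = -0.9770 + 0.2960i
Iter 1: z = -0.9770 + 0.2960i, |z|^2 = 1.0421
Iter 2: z = -0.1101 + -0.2824i, |z|^2 = 0.0919
Iter 3: z = -1.0446 + 0.3582i, |z|^2 = 1.2195
Iter 4: z = -0.0141 + -0.4523i, |z|^2 = 0.2048
Iter 5: z = -1.1814 + 0.3087i, |z|^2 = 1.4910
Iter 6: z = 0.3234 + -0.4334i, |z|^2 = 0.2924
Iter 7: z = -1.0603 + 0.0157i, |z|^2 = 1.1244
Iter 8: z = 0.1470 + 0.2627i, |z|^2 = 0.0906
Iter 9: z = -1.0244 + 0.3732i, |z|^2 = 1.1888
Iter 10: z = -0.0668 + -0.4687i, |z|^2 = 0.2241
Iter 11: z = -1.1922 + 0.3586i, |z|^2 = 1.5500
Iter 12: z = 0.3157 + -0.5591i, |z|^2 = 0.4123
Iter 13: z = -1.1900 + -0.0571i, |z|^2 = 1.4193
Iter 14: z = 0.4358 + 0.4318i, |z|^2 = 0.3763
Iter 15: z = -0.9736 + 0.6723i, |z|^2 = 1.3998
Iter 16: z = -0.4812 + -1.0131i, |z|^2 = 1.2578
Iter 17: z = -1.7717 + 1.2709i, |z|^2 = 4.7543
Escaped at iteration 17

Answer: no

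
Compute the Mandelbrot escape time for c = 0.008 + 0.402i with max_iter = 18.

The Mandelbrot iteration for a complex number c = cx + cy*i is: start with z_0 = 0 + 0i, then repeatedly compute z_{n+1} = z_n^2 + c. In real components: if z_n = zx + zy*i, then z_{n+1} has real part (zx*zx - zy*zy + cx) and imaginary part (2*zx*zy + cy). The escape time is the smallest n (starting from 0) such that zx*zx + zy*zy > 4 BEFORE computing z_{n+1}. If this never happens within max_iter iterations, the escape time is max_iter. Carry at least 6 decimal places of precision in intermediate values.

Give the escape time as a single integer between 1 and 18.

z_0 = 0 + 0i, c = 0.0080 + 0.4020i
Iter 1: z = 0.0080 + 0.4020i, |z|^2 = 0.1617
Iter 2: z = -0.1535 + 0.4084i, |z|^2 = 0.1904
Iter 3: z = -0.1352 + 0.2766i, |z|^2 = 0.0948
Iter 4: z = -0.0502 + 0.3272i, |z|^2 = 0.1096
Iter 5: z = -0.0965 + 0.3691i, |z|^2 = 0.1456
Iter 6: z = -0.1190 + 0.3307i, |z|^2 = 0.1235
Iter 7: z = -0.0872 + 0.3233i, |z|^2 = 0.1121
Iter 8: z = -0.0889 + 0.3456i, |z|^2 = 0.1273
Iter 9: z = -0.1035 + 0.3405i, |z|^2 = 0.1267
Iter 10: z = -0.0972 + 0.3315i, |z|^2 = 0.1193
Iter 11: z = -0.0924 + 0.3375i, |z|^2 = 0.1225
Iter 12: z = -0.0974 + 0.3396i, |z|^2 = 0.1248
Iter 13: z = -0.0978 + 0.3359i, |z|^2 = 0.1224
Iter 14: z = -0.0952 + 0.3363i, |z|^2 = 0.1221
Iter 15: z = -0.0960 + 0.3380i, |z|^2 = 0.1234
Iter 16: z = -0.0970 + 0.3371i, |z|^2 = 0.1230
Iter 17: z = -0.0962 + 0.3366i, |z|^2 = 0.1226

Answer: 18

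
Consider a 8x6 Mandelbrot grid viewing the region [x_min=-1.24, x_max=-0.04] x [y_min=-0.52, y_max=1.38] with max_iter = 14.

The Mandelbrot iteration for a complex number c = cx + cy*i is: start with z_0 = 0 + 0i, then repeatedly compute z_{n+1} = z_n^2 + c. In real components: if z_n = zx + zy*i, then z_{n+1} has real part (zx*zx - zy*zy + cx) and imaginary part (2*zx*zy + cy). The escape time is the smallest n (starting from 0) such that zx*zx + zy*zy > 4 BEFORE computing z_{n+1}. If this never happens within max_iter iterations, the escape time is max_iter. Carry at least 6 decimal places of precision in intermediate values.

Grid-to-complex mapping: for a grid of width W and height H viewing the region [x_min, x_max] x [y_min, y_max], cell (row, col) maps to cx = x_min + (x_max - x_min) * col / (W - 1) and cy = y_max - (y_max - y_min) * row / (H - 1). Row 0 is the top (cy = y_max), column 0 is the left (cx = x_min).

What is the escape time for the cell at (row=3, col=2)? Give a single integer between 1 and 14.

Answer: 14

Derivation:
z_0 = 0 + 0i, c = -0.8971 + 0.2400i
Iter 1: z = -0.8971 + 0.2400i, |z|^2 = 0.8625
Iter 2: z = -0.1499 + -0.1906i, |z|^2 = 0.0588
Iter 3: z = -0.9110 + 0.2971i, |z|^2 = 0.9182
Iter 4: z = -0.1555 + -0.3014i, |z|^2 = 0.1150
Iter 5: z = -0.9638 + 0.3337i, |z|^2 = 1.0403
Iter 6: z = -0.0796 + -0.4033i, |z|^2 = 0.1690
Iter 7: z = -1.0535 + 0.3042i, |z|^2 = 1.2023
Iter 8: z = 0.1201 + -0.4009i, |z|^2 = 0.1751
Iter 9: z = -1.0434 + 0.1437i, |z|^2 = 1.1094
Iter 10: z = 0.1710 + -0.0599i, |z|^2 = 0.0328
Iter 11: z = -0.8715 + 0.2195i, |z|^2 = 0.8077
Iter 12: z = -0.1858 + -0.1426i, |z|^2 = 0.0549
Iter 13: z = -0.8830 + 0.2930i, |z|^2 = 0.8655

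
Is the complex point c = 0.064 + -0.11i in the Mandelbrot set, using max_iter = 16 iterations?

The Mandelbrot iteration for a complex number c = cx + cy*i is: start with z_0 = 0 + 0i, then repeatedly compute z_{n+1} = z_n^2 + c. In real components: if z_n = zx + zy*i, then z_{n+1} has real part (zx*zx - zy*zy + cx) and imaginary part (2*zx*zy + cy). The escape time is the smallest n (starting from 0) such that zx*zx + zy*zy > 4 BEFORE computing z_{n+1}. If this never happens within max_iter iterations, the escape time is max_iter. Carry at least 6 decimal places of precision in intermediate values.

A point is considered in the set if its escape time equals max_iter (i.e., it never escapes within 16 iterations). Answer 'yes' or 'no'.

Answer: yes

Derivation:
z_0 = 0 + 0i, c = 0.0640 + -0.1100i
Iter 1: z = 0.0640 + -0.1100i, |z|^2 = 0.0162
Iter 2: z = 0.0560 + -0.1241i, |z|^2 = 0.0185
Iter 3: z = 0.0517 + -0.1239i, |z|^2 = 0.0180
Iter 4: z = 0.0513 + -0.1228i, |z|^2 = 0.0177
Iter 5: z = 0.0515 + -0.1226i, |z|^2 = 0.0177
Iter 6: z = 0.0516 + -0.1226i, |z|^2 = 0.0177
Iter 7: z = 0.0516 + -0.1227i, |z|^2 = 0.0177
Iter 8: z = 0.0516 + -0.1227i, |z|^2 = 0.0177
Iter 9: z = 0.0516 + -0.1227i, |z|^2 = 0.0177
Iter 10: z = 0.0516 + -0.1227i, |z|^2 = 0.0177
Iter 11: z = 0.0516 + -0.1227i, |z|^2 = 0.0177
Iter 12: z = 0.0516 + -0.1227i, |z|^2 = 0.0177
Iter 13: z = 0.0516 + -0.1227i, |z|^2 = 0.0177
Iter 14: z = 0.0516 + -0.1227i, |z|^2 = 0.0177
Iter 15: z = 0.0516 + -0.1227i, |z|^2 = 0.0177
Did not escape in 16 iterations → in set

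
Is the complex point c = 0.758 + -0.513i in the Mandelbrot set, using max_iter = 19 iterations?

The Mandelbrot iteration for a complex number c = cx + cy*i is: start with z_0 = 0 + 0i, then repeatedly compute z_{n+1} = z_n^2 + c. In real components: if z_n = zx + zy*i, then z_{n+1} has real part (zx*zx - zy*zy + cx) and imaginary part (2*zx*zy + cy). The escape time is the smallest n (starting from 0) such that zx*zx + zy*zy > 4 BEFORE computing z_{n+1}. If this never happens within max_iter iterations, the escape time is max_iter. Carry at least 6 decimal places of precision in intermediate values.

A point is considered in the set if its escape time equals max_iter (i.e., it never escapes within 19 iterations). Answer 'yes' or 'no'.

z_0 = 0 + 0i, c = 0.7580 + -0.5130i
Iter 1: z = 0.7580 + -0.5130i, |z|^2 = 0.8377
Iter 2: z = 1.0694 + -1.2907i, |z|^2 = 2.8095
Iter 3: z = 0.2357 + -3.2736i, |z|^2 = 10.7717
Escaped at iteration 3

Answer: no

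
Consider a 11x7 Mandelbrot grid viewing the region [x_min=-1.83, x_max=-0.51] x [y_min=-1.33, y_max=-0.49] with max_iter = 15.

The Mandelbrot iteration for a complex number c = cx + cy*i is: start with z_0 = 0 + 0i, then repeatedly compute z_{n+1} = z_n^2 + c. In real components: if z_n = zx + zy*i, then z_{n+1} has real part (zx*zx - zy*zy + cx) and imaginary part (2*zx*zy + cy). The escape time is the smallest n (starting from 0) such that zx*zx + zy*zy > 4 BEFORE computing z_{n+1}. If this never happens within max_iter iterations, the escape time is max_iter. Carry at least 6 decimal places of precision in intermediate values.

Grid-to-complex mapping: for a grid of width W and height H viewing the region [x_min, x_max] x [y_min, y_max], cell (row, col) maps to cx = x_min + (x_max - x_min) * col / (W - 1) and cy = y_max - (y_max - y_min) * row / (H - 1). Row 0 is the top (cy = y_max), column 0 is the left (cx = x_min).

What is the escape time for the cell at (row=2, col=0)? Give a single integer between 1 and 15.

z_0 = 0 + 0i, c = -1.8300 + -0.7700i
Iter 1: z = -1.8300 + -0.7700i, |z|^2 = 3.9418
Iter 2: z = 0.9260 + 2.0482i, |z|^2 = 5.0526
Escaped at iteration 2

Answer: 2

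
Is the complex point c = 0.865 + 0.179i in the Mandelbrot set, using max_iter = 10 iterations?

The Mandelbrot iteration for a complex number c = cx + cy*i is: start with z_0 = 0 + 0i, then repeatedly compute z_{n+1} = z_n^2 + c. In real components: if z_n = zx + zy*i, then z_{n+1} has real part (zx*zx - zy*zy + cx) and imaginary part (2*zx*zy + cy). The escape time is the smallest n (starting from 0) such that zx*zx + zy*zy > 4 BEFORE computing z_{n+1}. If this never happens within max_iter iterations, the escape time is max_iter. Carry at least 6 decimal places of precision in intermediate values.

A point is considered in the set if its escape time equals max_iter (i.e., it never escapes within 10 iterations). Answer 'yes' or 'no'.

z_0 = 0 + 0i, c = 0.8650 + 0.1790i
Iter 1: z = 0.8650 + 0.1790i, |z|^2 = 0.7803
Iter 2: z = 1.5812 + 0.4887i, |z|^2 = 2.7389
Iter 3: z = 3.1263 + 1.7244i, |z|^2 = 12.7474
Escaped at iteration 3

Answer: no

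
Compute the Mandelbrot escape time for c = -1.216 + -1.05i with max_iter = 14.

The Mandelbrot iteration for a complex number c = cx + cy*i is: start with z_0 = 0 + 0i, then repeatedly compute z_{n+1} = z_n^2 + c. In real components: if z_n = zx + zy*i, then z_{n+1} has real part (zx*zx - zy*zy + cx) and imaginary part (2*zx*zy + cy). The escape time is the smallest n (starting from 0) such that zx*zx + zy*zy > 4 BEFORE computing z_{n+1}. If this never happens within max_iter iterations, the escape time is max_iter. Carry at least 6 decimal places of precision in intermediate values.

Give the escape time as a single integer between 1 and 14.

z_0 = 0 + 0i, c = -1.2160 + -1.0500i
Iter 1: z = -1.2160 + -1.0500i, |z|^2 = 2.5812
Iter 2: z = -0.8398 + 1.5036i, |z|^2 = 2.9662
Iter 3: z = -2.7715 + -3.5756i, |z|^2 = 20.4658
Escaped at iteration 3

Answer: 3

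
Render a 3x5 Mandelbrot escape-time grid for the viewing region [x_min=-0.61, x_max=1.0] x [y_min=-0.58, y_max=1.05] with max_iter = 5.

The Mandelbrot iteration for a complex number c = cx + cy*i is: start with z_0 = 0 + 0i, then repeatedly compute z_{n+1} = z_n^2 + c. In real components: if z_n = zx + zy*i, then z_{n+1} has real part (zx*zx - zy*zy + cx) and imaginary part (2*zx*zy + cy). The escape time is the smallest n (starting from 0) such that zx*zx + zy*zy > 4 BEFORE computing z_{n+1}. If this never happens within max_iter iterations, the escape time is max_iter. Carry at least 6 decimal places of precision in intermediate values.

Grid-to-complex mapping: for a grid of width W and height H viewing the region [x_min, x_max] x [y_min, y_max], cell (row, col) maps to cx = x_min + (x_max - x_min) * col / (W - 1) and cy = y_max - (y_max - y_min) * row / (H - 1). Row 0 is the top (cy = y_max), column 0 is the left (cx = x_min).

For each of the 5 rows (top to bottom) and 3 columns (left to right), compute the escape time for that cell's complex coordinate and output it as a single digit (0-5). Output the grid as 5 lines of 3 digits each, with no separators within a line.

Answer: 342
552
552
552
552

Derivation:
(row=0, col=0): c = -0.6100 + 1.0500i → escape time 3
(row=0, col=1): c = 0.1950 + 1.0500i → escape time 4
(row=0, col=2): c = 1.0000 + 1.0500i → escape time 2
(row=1, col=0): c = -0.6100 + 0.6425i → escape time 5
(row=1, col=1): c = 0.1950 + 0.6425i → escape time 5
(row=1, col=2): c = 1.0000 + 0.6425i → escape time 2
(row=2, col=0): c = -0.6100 + 0.2350i → escape time 5
(row=2, col=1): c = 0.1950 + 0.2350i → escape time 5
(row=2, col=2): c = 1.0000 + 0.2350i → escape time 2
(row=3, col=0): c = -0.6100 + -0.1725i → escape time 5
(row=3, col=1): c = 0.1950 + -0.1725i → escape time 5
(row=3, col=2): c = 1.0000 + -0.1725i → escape time 2
(row=4, col=0): c = -0.6100 + -0.5800i → escape time 5
(row=4, col=1): c = 0.1950 + -0.5800i → escape time 5
(row=4, col=2): c = 1.0000 + -0.5800i → escape time 2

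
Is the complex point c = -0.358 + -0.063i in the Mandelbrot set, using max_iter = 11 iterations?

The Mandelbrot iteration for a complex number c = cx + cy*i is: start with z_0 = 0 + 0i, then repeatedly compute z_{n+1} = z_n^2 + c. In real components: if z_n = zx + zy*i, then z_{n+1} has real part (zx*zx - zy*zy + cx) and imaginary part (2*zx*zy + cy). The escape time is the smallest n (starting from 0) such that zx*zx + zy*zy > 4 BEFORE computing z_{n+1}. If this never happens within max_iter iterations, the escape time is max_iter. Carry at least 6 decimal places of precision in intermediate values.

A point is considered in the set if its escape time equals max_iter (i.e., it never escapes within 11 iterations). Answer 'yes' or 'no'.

z_0 = 0 + 0i, c = -0.3580 + -0.0630i
Iter 1: z = -0.3580 + -0.0630i, |z|^2 = 0.1321
Iter 2: z = -0.2338 + -0.0179i, |z|^2 = 0.0550
Iter 3: z = -0.3037 + -0.0546i, |z|^2 = 0.0952
Iter 4: z = -0.2688 + -0.0298i, |z|^2 = 0.0731
Iter 5: z = -0.2866 + -0.0470i, |z|^2 = 0.0844
Iter 6: z = -0.2780 + -0.0361i, |z|^2 = 0.0786
Iter 7: z = -0.2820 + -0.0429i, |z|^2 = 0.0814
Iter 8: z = -0.2803 + -0.0388i, |z|^2 = 0.0801
Iter 9: z = -0.2809 + -0.0413i, |z|^2 = 0.0806
Iter 10: z = -0.2808 + -0.0398i, |z|^2 = 0.0804
Did not escape in 11 iterations → in set

Answer: yes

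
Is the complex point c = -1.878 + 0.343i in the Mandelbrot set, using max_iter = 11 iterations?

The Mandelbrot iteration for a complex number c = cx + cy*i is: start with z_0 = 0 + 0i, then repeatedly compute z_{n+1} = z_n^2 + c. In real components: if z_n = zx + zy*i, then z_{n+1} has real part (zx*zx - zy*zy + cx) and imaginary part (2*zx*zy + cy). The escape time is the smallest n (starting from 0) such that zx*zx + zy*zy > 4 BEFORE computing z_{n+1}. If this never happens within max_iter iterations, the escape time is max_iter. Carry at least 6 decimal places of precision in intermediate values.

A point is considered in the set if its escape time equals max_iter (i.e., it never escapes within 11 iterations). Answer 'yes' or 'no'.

Answer: no

Derivation:
z_0 = 0 + 0i, c = -1.8780 + 0.3430i
Iter 1: z = -1.8780 + 0.3430i, |z|^2 = 3.6445
Iter 2: z = 1.5312 + -0.9453i, |z|^2 = 3.2383
Iter 3: z = -0.4269 + -2.5520i, |z|^2 = 6.6949
Escaped at iteration 3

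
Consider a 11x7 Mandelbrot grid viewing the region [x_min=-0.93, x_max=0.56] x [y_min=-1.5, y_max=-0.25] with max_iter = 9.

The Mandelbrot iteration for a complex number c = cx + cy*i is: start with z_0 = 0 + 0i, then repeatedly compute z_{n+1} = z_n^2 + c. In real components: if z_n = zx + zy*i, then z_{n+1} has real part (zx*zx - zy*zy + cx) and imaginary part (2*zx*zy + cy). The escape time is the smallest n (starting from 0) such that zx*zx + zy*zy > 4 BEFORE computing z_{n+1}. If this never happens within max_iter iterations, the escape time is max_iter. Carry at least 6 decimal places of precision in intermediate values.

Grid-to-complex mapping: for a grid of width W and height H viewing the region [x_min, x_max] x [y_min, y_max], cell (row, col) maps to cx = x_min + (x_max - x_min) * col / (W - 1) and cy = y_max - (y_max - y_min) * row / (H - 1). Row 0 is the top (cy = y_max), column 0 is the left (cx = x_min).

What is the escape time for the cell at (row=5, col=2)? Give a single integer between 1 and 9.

z_0 = 0 + 0i, c = -0.6320 + -1.2917i
Iter 1: z = -0.6320 + -1.2917i, |z|^2 = 2.0678
Iter 2: z = -1.9010 + 0.3410i, |z|^2 = 3.7300
Iter 3: z = 2.8654 + -2.5881i, |z|^2 = 14.9092
Escaped at iteration 3

Answer: 3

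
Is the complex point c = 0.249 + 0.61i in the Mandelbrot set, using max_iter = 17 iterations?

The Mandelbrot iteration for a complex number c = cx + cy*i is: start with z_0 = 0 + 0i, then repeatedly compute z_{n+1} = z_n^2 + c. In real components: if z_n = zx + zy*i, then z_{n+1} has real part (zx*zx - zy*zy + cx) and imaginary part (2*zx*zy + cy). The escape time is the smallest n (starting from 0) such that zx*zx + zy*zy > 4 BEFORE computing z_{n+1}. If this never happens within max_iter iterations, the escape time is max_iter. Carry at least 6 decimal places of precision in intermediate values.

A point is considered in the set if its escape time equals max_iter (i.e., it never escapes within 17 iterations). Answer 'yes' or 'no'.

z_0 = 0 + 0i, c = 0.2490 + 0.6100i
Iter 1: z = 0.2490 + 0.6100i, |z|^2 = 0.4341
Iter 2: z = -0.0611 + 0.9138i, |z|^2 = 0.8387
Iter 3: z = -0.5823 + 0.4983i, |z|^2 = 0.5874
Iter 4: z = 0.3397 + 0.0297i, |z|^2 = 0.1163
Iter 5: z = 0.3635 + 0.6302i, |z|^2 = 0.5292
Iter 6: z = -0.0160 + 1.0681i, |z|^2 = 1.1412
Iter 7: z = -0.8917 + 0.5759i, |z|^2 = 1.1267
Iter 8: z = 0.7124 + -0.4170i, |z|^2 = 0.6814
Iter 9: z = 0.5826 + 0.0159i, |z|^2 = 0.3397
Iter 10: z = 0.5882 + 0.6285i, |z|^2 = 0.7410
Iter 11: z = 0.2000 + 1.3493i, |z|^2 = 1.8607
Iter 12: z = -1.5317 + 1.1497i, |z|^2 = 3.6680
Iter 13: z = 1.2733 + -2.9120i, |z|^2 = 10.1013
Escaped at iteration 13

Answer: no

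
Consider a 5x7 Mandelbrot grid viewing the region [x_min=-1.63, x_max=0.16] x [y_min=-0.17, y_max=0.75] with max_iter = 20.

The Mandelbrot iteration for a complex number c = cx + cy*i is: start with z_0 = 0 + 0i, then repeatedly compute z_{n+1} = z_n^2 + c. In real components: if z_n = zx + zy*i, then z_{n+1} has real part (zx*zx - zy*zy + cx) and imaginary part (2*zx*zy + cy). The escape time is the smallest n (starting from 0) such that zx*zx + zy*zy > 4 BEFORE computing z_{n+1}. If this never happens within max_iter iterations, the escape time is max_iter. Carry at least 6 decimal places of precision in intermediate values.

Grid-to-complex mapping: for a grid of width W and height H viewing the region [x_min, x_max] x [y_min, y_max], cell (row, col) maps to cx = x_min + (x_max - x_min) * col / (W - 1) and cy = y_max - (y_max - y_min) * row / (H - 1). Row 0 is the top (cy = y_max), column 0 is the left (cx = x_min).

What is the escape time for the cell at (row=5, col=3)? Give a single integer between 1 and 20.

Answer: 20

Derivation:
z_0 = 0 + 0i, c = -0.2875 + -0.0167i
Iter 1: z = -0.2875 + -0.0167i, |z|^2 = 0.0829
Iter 2: z = -0.2051 + -0.0071i, |z|^2 = 0.0421
Iter 3: z = -0.2455 + -0.0138i, |z|^2 = 0.0604
Iter 4: z = -0.2274 + -0.0099i, |z|^2 = 0.0518
Iter 5: z = -0.2359 + -0.0122i, |z|^2 = 0.0558
Iter 6: z = -0.2320 + -0.0109i, |z|^2 = 0.0539
Iter 7: z = -0.2338 + -0.0116i, |z|^2 = 0.0548
Iter 8: z = -0.2330 + -0.0112i, |z|^2 = 0.0544
Iter 9: z = -0.2333 + -0.0114i, |z|^2 = 0.0546
Iter 10: z = -0.2332 + -0.0113i, |z|^2 = 0.0545
Iter 11: z = -0.2333 + -0.0114i, |z|^2 = 0.0545
Iter 12: z = -0.2332 + -0.0114i, |z|^2 = 0.0545
Iter 13: z = -0.2332 + -0.0114i, |z|^2 = 0.0545
Iter 14: z = -0.2332 + -0.0114i, |z|^2 = 0.0545
Iter 15: z = -0.2332 + -0.0114i, |z|^2 = 0.0545
Iter 16: z = -0.2332 + -0.0114i, |z|^2 = 0.0545
Iter 17: z = -0.2332 + -0.0114i, |z|^2 = 0.0545
Iter 18: z = -0.2332 + -0.0114i, |z|^2 = 0.0545
Iter 19: z = -0.2332 + -0.0114i, |z|^2 = 0.0545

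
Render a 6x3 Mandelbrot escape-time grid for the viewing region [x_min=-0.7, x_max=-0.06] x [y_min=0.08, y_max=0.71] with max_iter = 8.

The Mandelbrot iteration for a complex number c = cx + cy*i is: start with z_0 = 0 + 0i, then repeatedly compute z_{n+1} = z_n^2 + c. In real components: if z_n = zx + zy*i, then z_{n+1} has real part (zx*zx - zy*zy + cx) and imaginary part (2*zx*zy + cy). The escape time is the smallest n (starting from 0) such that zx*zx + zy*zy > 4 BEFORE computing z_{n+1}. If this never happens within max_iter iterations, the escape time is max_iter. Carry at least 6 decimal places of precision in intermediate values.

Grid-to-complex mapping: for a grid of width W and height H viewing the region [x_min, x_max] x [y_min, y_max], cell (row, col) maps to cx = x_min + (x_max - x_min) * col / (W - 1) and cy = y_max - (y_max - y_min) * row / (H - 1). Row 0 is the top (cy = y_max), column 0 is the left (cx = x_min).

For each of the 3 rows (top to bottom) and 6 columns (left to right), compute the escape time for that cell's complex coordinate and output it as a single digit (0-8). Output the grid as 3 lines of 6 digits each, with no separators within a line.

Answer: 577888
888888
888888

Derivation:
(row=0, col=0): c = -0.7000 + 0.7100i → escape time 5
(row=0, col=1): c = -0.5720 + 0.7100i → escape time 7
(row=0, col=2): c = -0.4440 + 0.7100i → escape time 7
(row=0, col=3): c = -0.3160 + 0.7100i → escape time 8
(row=0, col=4): c = -0.1880 + 0.7100i → escape time 8
(row=0, col=5): c = -0.0600 + 0.7100i → escape time 8
(row=1, col=0): c = -0.7000 + 0.3950i → escape time 8
(row=1, col=1): c = -0.5720 + 0.3950i → escape time 8
(row=1, col=2): c = -0.4440 + 0.3950i → escape time 8
(row=1, col=3): c = -0.3160 + 0.3950i → escape time 8
(row=1, col=4): c = -0.1880 + 0.3950i → escape time 8
(row=1, col=5): c = -0.0600 + 0.3950i → escape time 8
(row=2, col=0): c = -0.7000 + 0.0800i → escape time 8
(row=2, col=1): c = -0.5720 + 0.0800i → escape time 8
(row=2, col=2): c = -0.4440 + 0.0800i → escape time 8
(row=2, col=3): c = -0.3160 + 0.0800i → escape time 8
(row=2, col=4): c = -0.1880 + 0.0800i → escape time 8
(row=2, col=5): c = -0.0600 + 0.0800i → escape time 8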